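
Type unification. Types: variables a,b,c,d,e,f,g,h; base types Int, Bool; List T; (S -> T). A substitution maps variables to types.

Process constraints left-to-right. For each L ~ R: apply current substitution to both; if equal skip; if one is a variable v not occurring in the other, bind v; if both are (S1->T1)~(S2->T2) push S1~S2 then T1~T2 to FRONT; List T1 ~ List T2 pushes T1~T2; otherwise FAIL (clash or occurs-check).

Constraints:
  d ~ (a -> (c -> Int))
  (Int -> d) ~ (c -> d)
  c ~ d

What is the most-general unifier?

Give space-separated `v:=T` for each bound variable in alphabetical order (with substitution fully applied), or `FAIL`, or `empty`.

Answer: FAIL

Derivation:
step 1: unify d ~ (a -> (c -> Int))  [subst: {-} | 2 pending]
  bind d := (a -> (c -> Int))
step 2: unify (Int -> (a -> (c -> Int))) ~ (c -> (a -> (c -> Int)))  [subst: {d:=(a -> (c -> Int))} | 1 pending]
  -> decompose arrow: push Int~c, (a -> (c -> Int))~(a -> (c -> Int))
step 3: unify Int ~ c  [subst: {d:=(a -> (c -> Int))} | 2 pending]
  bind c := Int
step 4: unify (a -> (Int -> Int)) ~ (a -> (Int -> Int))  [subst: {d:=(a -> (c -> Int)), c:=Int} | 1 pending]
  -> identical, skip
step 5: unify Int ~ (a -> (Int -> Int))  [subst: {d:=(a -> (c -> Int)), c:=Int} | 0 pending]
  clash: Int vs (a -> (Int -> Int))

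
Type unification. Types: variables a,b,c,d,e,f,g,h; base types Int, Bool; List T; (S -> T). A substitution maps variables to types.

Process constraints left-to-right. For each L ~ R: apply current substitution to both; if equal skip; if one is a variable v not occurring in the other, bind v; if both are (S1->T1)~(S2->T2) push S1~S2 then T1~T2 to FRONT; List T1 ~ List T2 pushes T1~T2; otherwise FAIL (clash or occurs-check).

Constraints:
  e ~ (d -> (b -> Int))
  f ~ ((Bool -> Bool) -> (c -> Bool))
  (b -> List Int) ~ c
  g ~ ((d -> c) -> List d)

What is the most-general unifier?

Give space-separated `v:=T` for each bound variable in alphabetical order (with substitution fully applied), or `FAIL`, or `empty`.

Answer: c:=(b -> List Int) e:=(d -> (b -> Int)) f:=((Bool -> Bool) -> ((b -> List Int) -> Bool)) g:=((d -> (b -> List Int)) -> List d)

Derivation:
step 1: unify e ~ (d -> (b -> Int))  [subst: {-} | 3 pending]
  bind e := (d -> (b -> Int))
step 2: unify f ~ ((Bool -> Bool) -> (c -> Bool))  [subst: {e:=(d -> (b -> Int))} | 2 pending]
  bind f := ((Bool -> Bool) -> (c -> Bool))
step 3: unify (b -> List Int) ~ c  [subst: {e:=(d -> (b -> Int)), f:=((Bool -> Bool) -> (c -> Bool))} | 1 pending]
  bind c := (b -> List Int)
step 4: unify g ~ ((d -> (b -> List Int)) -> List d)  [subst: {e:=(d -> (b -> Int)), f:=((Bool -> Bool) -> (c -> Bool)), c:=(b -> List Int)} | 0 pending]
  bind g := ((d -> (b -> List Int)) -> List d)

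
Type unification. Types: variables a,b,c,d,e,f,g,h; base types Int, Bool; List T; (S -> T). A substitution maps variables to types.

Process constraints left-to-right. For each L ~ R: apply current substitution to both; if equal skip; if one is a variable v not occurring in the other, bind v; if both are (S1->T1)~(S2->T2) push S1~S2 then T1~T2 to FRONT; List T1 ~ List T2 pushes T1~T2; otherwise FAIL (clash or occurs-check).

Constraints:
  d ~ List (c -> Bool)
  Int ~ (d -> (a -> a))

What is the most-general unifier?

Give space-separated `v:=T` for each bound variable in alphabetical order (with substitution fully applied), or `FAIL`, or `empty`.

Answer: FAIL

Derivation:
step 1: unify d ~ List (c -> Bool)  [subst: {-} | 1 pending]
  bind d := List (c -> Bool)
step 2: unify Int ~ (List (c -> Bool) -> (a -> a))  [subst: {d:=List (c -> Bool)} | 0 pending]
  clash: Int vs (List (c -> Bool) -> (a -> a))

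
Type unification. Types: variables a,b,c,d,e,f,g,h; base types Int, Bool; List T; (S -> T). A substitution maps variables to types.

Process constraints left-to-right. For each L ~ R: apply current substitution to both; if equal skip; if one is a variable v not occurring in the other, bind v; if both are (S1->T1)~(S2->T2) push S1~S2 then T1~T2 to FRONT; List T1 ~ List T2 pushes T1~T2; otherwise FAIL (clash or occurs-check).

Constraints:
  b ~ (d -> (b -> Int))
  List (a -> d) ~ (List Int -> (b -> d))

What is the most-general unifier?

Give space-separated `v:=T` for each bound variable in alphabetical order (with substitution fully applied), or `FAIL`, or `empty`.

step 1: unify b ~ (d -> (b -> Int))  [subst: {-} | 1 pending]
  occurs-check fail: b in (d -> (b -> Int))

Answer: FAIL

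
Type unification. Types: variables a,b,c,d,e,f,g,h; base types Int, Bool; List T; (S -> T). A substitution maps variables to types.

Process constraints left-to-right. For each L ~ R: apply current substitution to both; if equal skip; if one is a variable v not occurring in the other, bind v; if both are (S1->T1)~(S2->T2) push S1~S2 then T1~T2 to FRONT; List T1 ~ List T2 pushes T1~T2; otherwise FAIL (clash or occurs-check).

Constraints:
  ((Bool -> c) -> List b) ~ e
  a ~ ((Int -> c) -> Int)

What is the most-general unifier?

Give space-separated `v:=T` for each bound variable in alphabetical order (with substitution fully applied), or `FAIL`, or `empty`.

Answer: a:=((Int -> c) -> Int) e:=((Bool -> c) -> List b)

Derivation:
step 1: unify ((Bool -> c) -> List b) ~ e  [subst: {-} | 1 pending]
  bind e := ((Bool -> c) -> List b)
step 2: unify a ~ ((Int -> c) -> Int)  [subst: {e:=((Bool -> c) -> List b)} | 0 pending]
  bind a := ((Int -> c) -> Int)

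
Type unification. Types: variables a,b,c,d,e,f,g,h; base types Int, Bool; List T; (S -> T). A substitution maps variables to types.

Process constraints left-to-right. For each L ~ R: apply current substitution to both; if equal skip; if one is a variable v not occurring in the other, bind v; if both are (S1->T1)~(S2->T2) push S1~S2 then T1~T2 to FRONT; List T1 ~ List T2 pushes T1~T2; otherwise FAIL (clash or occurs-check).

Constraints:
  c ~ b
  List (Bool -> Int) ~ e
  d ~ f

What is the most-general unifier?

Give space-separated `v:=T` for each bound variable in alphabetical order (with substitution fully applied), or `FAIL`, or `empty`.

step 1: unify c ~ b  [subst: {-} | 2 pending]
  bind c := b
step 2: unify List (Bool -> Int) ~ e  [subst: {c:=b} | 1 pending]
  bind e := List (Bool -> Int)
step 3: unify d ~ f  [subst: {c:=b, e:=List (Bool -> Int)} | 0 pending]
  bind d := f

Answer: c:=b d:=f e:=List (Bool -> Int)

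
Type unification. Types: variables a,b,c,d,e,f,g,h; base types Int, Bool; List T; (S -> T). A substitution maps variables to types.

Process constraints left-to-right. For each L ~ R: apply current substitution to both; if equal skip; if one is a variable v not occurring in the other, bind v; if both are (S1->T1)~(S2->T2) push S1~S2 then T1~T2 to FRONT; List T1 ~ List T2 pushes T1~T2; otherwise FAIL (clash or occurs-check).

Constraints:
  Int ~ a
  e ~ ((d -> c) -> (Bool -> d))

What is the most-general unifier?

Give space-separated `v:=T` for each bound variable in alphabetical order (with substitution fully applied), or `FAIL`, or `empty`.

Answer: a:=Int e:=((d -> c) -> (Bool -> d))

Derivation:
step 1: unify Int ~ a  [subst: {-} | 1 pending]
  bind a := Int
step 2: unify e ~ ((d -> c) -> (Bool -> d))  [subst: {a:=Int} | 0 pending]
  bind e := ((d -> c) -> (Bool -> d))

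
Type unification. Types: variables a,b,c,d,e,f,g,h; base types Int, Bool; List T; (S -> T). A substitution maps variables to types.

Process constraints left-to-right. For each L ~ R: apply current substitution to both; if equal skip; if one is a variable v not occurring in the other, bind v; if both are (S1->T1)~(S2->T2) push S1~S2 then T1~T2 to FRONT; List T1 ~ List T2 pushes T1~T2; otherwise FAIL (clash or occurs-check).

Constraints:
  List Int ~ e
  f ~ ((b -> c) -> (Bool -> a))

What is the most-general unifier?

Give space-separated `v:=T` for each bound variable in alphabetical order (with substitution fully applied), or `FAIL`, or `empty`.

step 1: unify List Int ~ e  [subst: {-} | 1 pending]
  bind e := List Int
step 2: unify f ~ ((b -> c) -> (Bool -> a))  [subst: {e:=List Int} | 0 pending]
  bind f := ((b -> c) -> (Bool -> a))

Answer: e:=List Int f:=((b -> c) -> (Bool -> a))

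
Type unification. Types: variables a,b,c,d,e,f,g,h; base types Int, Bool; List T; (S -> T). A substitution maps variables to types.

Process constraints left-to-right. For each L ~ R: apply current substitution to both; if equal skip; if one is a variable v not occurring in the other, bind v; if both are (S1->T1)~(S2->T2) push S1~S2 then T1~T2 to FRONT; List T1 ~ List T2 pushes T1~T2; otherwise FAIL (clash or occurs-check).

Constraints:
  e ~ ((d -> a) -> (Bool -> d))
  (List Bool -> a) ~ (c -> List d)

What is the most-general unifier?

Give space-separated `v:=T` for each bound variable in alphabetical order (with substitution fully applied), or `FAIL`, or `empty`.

step 1: unify e ~ ((d -> a) -> (Bool -> d))  [subst: {-} | 1 pending]
  bind e := ((d -> a) -> (Bool -> d))
step 2: unify (List Bool -> a) ~ (c -> List d)  [subst: {e:=((d -> a) -> (Bool -> d))} | 0 pending]
  -> decompose arrow: push List Bool~c, a~List d
step 3: unify List Bool ~ c  [subst: {e:=((d -> a) -> (Bool -> d))} | 1 pending]
  bind c := List Bool
step 4: unify a ~ List d  [subst: {e:=((d -> a) -> (Bool -> d)), c:=List Bool} | 0 pending]
  bind a := List d

Answer: a:=List d c:=List Bool e:=((d -> List d) -> (Bool -> d))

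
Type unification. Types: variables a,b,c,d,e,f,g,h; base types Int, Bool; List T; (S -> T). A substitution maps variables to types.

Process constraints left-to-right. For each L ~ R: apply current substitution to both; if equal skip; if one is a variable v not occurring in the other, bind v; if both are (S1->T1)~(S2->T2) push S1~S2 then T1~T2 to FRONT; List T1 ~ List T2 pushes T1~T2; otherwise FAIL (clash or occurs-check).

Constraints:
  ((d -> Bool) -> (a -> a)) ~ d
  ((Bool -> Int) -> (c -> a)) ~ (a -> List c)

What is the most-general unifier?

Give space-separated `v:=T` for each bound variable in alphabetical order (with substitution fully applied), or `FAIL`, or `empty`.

Answer: FAIL

Derivation:
step 1: unify ((d -> Bool) -> (a -> a)) ~ d  [subst: {-} | 1 pending]
  occurs-check fail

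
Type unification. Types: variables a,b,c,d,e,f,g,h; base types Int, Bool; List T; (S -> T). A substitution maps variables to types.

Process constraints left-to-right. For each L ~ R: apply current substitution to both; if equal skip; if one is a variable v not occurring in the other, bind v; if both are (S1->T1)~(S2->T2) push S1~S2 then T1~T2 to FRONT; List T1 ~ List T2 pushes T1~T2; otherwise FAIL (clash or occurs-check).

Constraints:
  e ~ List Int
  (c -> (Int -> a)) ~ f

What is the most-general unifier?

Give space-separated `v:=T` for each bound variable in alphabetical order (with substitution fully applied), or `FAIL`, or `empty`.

Answer: e:=List Int f:=(c -> (Int -> a))

Derivation:
step 1: unify e ~ List Int  [subst: {-} | 1 pending]
  bind e := List Int
step 2: unify (c -> (Int -> a)) ~ f  [subst: {e:=List Int} | 0 pending]
  bind f := (c -> (Int -> a))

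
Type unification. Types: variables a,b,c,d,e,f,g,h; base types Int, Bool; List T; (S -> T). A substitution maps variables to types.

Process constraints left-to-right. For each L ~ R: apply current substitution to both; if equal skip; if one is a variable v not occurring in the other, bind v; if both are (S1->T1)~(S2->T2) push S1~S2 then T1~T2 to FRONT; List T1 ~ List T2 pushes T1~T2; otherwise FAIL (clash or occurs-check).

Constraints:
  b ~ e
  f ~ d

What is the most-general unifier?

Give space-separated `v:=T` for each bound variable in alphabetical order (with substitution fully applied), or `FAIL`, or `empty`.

step 1: unify b ~ e  [subst: {-} | 1 pending]
  bind b := e
step 2: unify f ~ d  [subst: {b:=e} | 0 pending]
  bind f := d

Answer: b:=e f:=d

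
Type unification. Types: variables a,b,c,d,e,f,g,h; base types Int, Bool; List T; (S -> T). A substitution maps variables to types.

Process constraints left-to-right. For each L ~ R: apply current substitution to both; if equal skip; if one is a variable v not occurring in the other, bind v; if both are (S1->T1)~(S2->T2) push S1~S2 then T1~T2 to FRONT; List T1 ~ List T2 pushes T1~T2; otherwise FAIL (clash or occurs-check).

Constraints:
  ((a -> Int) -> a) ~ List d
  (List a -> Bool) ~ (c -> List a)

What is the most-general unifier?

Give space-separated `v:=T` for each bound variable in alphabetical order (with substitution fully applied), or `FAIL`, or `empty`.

Answer: FAIL

Derivation:
step 1: unify ((a -> Int) -> a) ~ List d  [subst: {-} | 1 pending]
  clash: ((a -> Int) -> a) vs List d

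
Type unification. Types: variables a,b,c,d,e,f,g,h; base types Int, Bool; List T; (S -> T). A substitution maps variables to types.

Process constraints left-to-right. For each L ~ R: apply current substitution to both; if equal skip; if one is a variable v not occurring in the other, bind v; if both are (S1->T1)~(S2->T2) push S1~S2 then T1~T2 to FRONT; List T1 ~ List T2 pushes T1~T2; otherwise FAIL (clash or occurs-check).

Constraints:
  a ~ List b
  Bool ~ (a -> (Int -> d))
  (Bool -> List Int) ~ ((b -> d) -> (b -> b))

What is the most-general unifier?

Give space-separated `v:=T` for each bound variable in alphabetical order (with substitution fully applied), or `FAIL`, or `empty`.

Answer: FAIL

Derivation:
step 1: unify a ~ List b  [subst: {-} | 2 pending]
  bind a := List b
step 2: unify Bool ~ (List b -> (Int -> d))  [subst: {a:=List b} | 1 pending]
  clash: Bool vs (List b -> (Int -> d))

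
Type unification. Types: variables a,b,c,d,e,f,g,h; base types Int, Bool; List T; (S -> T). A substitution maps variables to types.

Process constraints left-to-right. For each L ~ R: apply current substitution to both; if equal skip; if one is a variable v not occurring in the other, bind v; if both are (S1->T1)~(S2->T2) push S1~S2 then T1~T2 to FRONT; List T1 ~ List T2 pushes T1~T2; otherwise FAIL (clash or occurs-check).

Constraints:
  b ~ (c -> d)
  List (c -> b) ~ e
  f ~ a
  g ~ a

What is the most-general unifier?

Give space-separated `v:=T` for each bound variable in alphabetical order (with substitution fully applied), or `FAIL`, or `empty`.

step 1: unify b ~ (c -> d)  [subst: {-} | 3 pending]
  bind b := (c -> d)
step 2: unify List (c -> (c -> d)) ~ e  [subst: {b:=(c -> d)} | 2 pending]
  bind e := List (c -> (c -> d))
step 3: unify f ~ a  [subst: {b:=(c -> d), e:=List (c -> (c -> d))} | 1 pending]
  bind f := a
step 4: unify g ~ a  [subst: {b:=(c -> d), e:=List (c -> (c -> d)), f:=a} | 0 pending]
  bind g := a

Answer: b:=(c -> d) e:=List (c -> (c -> d)) f:=a g:=a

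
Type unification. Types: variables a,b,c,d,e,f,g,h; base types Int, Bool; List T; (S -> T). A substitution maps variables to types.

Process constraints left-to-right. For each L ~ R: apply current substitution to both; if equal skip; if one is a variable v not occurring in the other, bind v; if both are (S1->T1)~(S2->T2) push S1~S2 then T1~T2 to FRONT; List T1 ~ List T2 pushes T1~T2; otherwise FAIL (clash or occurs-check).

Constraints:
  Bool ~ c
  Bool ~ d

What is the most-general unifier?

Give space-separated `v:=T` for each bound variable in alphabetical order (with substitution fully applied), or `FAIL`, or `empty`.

Answer: c:=Bool d:=Bool

Derivation:
step 1: unify Bool ~ c  [subst: {-} | 1 pending]
  bind c := Bool
step 2: unify Bool ~ d  [subst: {c:=Bool} | 0 pending]
  bind d := Bool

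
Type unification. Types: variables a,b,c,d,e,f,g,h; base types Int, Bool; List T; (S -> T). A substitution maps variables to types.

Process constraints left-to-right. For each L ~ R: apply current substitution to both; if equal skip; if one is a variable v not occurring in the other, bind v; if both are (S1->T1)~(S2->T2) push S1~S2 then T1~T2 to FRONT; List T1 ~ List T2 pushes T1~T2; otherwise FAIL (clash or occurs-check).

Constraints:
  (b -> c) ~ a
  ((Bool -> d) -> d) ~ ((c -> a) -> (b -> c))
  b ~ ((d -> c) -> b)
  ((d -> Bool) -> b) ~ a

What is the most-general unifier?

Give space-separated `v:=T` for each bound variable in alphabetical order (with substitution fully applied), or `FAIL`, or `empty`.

Answer: FAIL

Derivation:
step 1: unify (b -> c) ~ a  [subst: {-} | 3 pending]
  bind a := (b -> c)
step 2: unify ((Bool -> d) -> d) ~ ((c -> (b -> c)) -> (b -> c))  [subst: {a:=(b -> c)} | 2 pending]
  -> decompose arrow: push (Bool -> d)~(c -> (b -> c)), d~(b -> c)
step 3: unify (Bool -> d) ~ (c -> (b -> c))  [subst: {a:=(b -> c)} | 3 pending]
  -> decompose arrow: push Bool~c, d~(b -> c)
step 4: unify Bool ~ c  [subst: {a:=(b -> c)} | 4 pending]
  bind c := Bool
step 5: unify d ~ (b -> Bool)  [subst: {a:=(b -> c), c:=Bool} | 3 pending]
  bind d := (b -> Bool)
step 6: unify (b -> Bool) ~ (b -> Bool)  [subst: {a:=(b -> c), c:=Bool, d:=(b -> Bool)} | 2 pending]
  -> identical, skip
step 7: unify b ~ (((b -> Bool) -> Bool) -> b)  [subst: {a:=(b -> c), c:=Bool, d:=(b -> Bool)} | 1 pending]
  occurs-check fail: b in (((b -> Bool) -> Bool) -> b)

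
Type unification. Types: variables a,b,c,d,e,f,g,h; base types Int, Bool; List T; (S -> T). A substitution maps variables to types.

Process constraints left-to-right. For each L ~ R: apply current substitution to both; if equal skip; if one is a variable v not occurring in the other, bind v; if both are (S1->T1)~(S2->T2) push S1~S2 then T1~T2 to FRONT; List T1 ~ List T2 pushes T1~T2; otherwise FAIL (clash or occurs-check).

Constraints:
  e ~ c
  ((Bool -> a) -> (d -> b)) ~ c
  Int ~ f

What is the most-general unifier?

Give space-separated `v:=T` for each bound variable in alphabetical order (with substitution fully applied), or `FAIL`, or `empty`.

step 1: unify e ~ c  [subst: {-} | 2 pending]
  bind e := c
step 2: unify ((Bool -> a) -> (d -> b)) ~ c  [subst: {e:=c} | 1 pending]
  bind c := ((Bool -> a) -> (d -> b))
step 3: unify Int ~ f  [subst: {e:=c, c:=((Bool -> a) -> (d -> b))} | 0 pending]
  bind f := Int

Answer: c:=((Bool -> a) -> (d -> b)) e:=((Bool -> a) -> (d -> b)) f:=Int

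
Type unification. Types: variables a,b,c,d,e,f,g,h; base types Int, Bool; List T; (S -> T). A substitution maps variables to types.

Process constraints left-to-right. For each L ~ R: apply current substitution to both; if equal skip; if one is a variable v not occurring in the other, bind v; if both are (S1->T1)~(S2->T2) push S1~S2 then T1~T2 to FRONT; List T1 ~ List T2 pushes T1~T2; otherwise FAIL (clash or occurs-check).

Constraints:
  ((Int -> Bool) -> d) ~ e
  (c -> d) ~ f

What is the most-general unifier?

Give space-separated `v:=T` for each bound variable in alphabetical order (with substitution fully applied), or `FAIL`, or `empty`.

step 1: unify ((Int -> Bool) -> d) ~ e  [subst: {-} | 1 pending]
  bind e := ((Int -> Bool) -> d)
step 2: unify (c -> d) ~ f  [subst: {e:=((Int -> Bool) -> d)} | 0 pending]
  bind f := (c -> d)

Answer: e:=((Int -> Bool) -> d) f:=(c -> d)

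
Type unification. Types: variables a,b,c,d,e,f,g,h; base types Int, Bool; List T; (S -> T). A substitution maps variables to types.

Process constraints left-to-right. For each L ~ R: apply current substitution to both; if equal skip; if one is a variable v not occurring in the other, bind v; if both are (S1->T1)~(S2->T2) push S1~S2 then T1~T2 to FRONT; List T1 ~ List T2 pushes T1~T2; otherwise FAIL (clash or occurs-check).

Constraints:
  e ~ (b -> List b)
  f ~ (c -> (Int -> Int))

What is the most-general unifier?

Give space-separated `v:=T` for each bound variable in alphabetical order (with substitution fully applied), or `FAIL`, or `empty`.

Answer: e:=(b -> List b) f:=(c -> (Int -> Int))

Derivation:
step 1: unify e ~ (b -> List b)  [subst: {-} | 1 pending]
  bind e := (b -> List b)
step 2: unify f ~ (c -> (Int -> Int))  [subst: {e:=(b -> List b)} | 0 pending]
  bind f := (c -> (Int -> Int))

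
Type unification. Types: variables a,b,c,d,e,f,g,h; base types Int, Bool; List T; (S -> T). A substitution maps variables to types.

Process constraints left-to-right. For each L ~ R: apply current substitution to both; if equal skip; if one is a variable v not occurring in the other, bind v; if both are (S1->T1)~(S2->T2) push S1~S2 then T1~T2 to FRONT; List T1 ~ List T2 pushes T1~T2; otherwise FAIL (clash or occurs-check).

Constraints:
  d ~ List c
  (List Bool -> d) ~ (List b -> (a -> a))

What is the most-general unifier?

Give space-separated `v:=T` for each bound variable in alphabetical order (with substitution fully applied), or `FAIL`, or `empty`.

step 1: unify d ~ List c  [subst: {-} | 1 pending]
  bind d := List c
step 2: unify (List Bool -> List c) ~ (List b -> (a -> a))  [subst: {d:=List c} | 0 pending]
  -> decompose arrow: push List Bool~List b, List c~(a -> a)
step 3: unify List Bool ~ List b  [subst: {d:=List c} | 1 pending]
  -> decompose List: push Bool~b
step 4: unify Bool ~ b  [subst: {d:=List c} | 1 pending]
  bind b := Bool
step 5: unify List c ~ (a -> a)  [subst: {d:=List c, b:=Bool} | 0 pending]
  clash: List c vs (a -> a)

Answer: FAIL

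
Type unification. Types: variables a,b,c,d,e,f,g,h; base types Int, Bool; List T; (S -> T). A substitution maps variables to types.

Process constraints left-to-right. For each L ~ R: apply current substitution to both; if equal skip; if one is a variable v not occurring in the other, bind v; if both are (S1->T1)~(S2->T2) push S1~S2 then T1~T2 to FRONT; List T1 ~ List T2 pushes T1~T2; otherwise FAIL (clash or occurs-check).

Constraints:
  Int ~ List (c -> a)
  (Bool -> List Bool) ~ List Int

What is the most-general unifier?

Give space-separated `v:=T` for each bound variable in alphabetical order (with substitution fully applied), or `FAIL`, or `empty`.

step 1: unify Int ~ List (c -> a)  [subst: {-} | 1 pending]
  clash: Int vs List (c -> a)

Answer: FAIL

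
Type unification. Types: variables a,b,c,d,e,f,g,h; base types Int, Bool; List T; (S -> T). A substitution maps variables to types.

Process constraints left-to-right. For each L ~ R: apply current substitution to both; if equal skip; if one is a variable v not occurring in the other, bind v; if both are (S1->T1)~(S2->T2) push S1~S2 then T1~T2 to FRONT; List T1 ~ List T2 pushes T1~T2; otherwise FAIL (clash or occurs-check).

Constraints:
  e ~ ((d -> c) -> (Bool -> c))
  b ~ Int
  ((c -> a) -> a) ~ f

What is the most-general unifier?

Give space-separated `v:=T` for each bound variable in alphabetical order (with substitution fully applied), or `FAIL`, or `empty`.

step 1: unify e ~ ((d -> c) -> (Bool -> c))  [subst: {-} | 2 pending]
  bind e := ((d -> c) -> (Bool -> c))
step 2: unify b ~ Int  [subst: {e:=((d -> c) -> (Bool -> c))} | 1 pending]
  bind b := Int
step 3: unify ((c -> a) -> a) ~ f  [subst: {e:=((d -> c) -> (Bool -> c)), b:=Int} | 0 pending]
  bind f := ((c -> a) -> a)

Answer: b:=Int e:=((d -> c) -> (Bool -> c)) f:=((c -> a) -> a)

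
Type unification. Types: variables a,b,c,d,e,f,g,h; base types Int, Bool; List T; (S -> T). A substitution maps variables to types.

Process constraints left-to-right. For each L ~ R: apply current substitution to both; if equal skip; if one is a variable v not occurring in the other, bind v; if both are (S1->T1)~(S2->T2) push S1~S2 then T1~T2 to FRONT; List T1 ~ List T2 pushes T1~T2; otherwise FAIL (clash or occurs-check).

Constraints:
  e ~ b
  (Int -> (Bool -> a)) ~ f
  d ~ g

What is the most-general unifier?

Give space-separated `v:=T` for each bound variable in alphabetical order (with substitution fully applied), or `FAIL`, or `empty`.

step 1: unify e ~ b  [subst: {-} | 2 pending]
  bind e := b
step 2: unify (Int -> (Bool -> a)) ~ f  [subst: {e:=b} | 1 pending]
  bind f := (Int -> (Bool -> a))
step 3: unify d ~ g  [subst: {e:=b, f:=(Int -> (Bool -> a))} | 0 pending]
  bind d := g

Answer: d:=g e:=b f:=(Int -> (Bool -> a))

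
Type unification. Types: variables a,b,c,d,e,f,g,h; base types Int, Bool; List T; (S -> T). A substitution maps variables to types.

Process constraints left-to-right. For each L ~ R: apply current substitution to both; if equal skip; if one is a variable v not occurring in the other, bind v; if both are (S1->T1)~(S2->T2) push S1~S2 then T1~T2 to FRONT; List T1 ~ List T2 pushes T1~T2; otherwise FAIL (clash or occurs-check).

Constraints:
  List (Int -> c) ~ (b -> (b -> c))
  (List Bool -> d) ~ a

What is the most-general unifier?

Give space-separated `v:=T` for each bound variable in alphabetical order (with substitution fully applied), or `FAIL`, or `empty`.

Answer: FAIL

Derivation:
step 1: unify List (Int -> c) ~ (b -> (b -> c))  [subst: {-} | 1 pending]
  clash: List (Int -> c) vs (b -> (b -> c))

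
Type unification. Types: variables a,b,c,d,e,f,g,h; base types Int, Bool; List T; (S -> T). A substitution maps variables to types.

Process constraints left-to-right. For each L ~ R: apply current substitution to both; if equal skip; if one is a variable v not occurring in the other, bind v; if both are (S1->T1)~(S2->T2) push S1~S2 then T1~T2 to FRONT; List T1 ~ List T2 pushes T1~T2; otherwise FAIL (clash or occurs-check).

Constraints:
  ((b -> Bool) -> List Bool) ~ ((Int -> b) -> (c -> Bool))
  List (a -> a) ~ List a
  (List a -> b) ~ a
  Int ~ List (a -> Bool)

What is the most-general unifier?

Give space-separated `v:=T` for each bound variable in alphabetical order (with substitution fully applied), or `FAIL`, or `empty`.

step 1: unify ((b -> Bool) -> List Bool) ~ ((Int -> b) -> (c -> Bool))  [subst: {-} | 3 pending]
  -> decompose arrow: push (b -> Bool)~(Int -> b), List Bool~(c -> Bool)
step 2: unify (b -> Bool) ~ (Int -> b)  [subst: {-} | 4 pending]
  -> decompose arrow: push b~Int, Bool~b
step 3: unify b ~ Int  [subst: {-} | 5 pending]
  bind b := Int
step 4: unify Bool ~ Int  [subst: {b:=Int} | 4 pending]
  clash: Bool vs Int

Answer: FAIL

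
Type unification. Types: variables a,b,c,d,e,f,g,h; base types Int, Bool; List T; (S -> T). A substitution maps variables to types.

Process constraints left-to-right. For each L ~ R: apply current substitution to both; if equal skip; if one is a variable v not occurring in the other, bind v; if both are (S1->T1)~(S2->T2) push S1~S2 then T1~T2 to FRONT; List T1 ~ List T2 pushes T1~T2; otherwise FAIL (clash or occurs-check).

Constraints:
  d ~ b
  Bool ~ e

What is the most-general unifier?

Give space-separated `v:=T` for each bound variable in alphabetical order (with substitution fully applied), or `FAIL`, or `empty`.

step 1: unify d ~ b  [subst: {-} | 1 pending]
  bind d := b
step 2: unify Bool ~ e  [subst: {d:=b} | 0 pending]
  bind e := Bool

Answer: d:=b e:=Bool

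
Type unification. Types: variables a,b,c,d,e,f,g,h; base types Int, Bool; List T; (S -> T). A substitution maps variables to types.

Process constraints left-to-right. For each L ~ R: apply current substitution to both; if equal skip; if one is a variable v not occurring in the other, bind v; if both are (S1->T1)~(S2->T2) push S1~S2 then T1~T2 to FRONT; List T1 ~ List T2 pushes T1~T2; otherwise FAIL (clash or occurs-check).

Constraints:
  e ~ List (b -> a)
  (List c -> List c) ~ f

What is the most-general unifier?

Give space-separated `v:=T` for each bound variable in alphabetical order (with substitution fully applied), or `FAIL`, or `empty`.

step 1: unify e ~ List (b -> a)  [subst: {-} | 1 pending]
  bind e := List (b -> a)
step 2: unify (List c -> List c) ~ f  [subst: {e:=List (b -> a)} | 0 pending]
  bind f := (List c -> List c)

Answer: e:=List (b -> a) f:=(List c -> List c)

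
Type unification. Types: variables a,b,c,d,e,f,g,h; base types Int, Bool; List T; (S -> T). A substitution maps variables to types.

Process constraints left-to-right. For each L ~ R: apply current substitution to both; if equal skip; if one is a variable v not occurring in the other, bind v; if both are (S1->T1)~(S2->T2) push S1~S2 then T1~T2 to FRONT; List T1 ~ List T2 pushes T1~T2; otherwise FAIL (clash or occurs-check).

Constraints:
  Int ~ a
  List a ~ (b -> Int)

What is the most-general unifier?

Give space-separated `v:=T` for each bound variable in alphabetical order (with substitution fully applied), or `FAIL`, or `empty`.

step 1: unify Int ~ a  [subst: {-} | 1 pending]
  bind a := Int
step 2: unify List Int ~ (b -> Int)  [subst: {a:=Int} | 0 pending]
  clash: List Int vs (b -> Int)

Answer: FAIL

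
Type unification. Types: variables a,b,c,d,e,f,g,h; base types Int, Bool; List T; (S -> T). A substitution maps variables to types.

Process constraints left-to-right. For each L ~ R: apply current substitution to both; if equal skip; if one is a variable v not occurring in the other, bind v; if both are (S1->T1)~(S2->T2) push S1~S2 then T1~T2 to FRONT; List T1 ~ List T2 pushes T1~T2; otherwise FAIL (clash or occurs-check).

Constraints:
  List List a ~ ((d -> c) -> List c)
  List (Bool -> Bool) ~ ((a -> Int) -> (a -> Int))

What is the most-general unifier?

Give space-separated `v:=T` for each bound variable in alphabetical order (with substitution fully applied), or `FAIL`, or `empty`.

Answer: FAIL

Derivation:
step 1: unify List List a ~ ((d -> c) -> List c)  [subst: {-} | 1 pending]
  clash: List List a vs ((d -> c) -> List c)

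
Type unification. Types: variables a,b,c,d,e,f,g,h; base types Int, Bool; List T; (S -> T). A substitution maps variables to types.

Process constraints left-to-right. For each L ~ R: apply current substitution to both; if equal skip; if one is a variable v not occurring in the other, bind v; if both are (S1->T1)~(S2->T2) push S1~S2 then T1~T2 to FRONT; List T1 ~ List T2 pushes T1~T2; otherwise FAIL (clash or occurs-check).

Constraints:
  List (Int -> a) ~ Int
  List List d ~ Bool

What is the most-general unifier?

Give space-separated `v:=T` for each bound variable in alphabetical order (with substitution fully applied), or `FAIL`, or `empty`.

step 1: unify List (Int -> a) ~ Int  [subst: {-} | 1 pending]
  clash: List (Int -> a) vs Int

Answer: FAIL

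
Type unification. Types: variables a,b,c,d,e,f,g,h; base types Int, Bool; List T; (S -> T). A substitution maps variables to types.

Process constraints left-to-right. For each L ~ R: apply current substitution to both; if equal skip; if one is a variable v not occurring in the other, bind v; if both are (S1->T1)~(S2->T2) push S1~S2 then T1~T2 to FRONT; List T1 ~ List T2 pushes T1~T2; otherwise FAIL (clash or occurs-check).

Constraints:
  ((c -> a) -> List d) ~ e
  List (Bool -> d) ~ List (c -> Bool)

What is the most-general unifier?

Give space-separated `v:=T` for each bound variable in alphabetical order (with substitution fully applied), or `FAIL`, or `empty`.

Answer: c:=Bool d:=Bool e:=((Bool -> a) -> List Bool)

Derivation:
step 1: unify ((c -> a) -> List d) ~ e  [subst: {-} | 1 pending]
  bind e := ((c -> a) -> List d)
step 2: unify List (Bool -> d) ~ List (c -> Bool)  [subst: {e:=((c -> a) -> List d)} | 0 pending]
  -> decompose List: push (Bool -> d)~(c -> Bool)
step 3: unify (Bool -> d) ~ (c -> Bool)  [subst: {e:=((c -> a) -> List d)} | 0 pending]
  -> decompose arrow: push Bool~c, d~Bool
step 4: unify Bool ~ c  [subst: {e:=((c -> a) -> List d)} | 1 pending]
  bind c := Bool
step 5: unify d ~ Bool  [subst: {e:=((c -> a) -> List d), c:=Bool} | 0 pending]
  bind d := Bool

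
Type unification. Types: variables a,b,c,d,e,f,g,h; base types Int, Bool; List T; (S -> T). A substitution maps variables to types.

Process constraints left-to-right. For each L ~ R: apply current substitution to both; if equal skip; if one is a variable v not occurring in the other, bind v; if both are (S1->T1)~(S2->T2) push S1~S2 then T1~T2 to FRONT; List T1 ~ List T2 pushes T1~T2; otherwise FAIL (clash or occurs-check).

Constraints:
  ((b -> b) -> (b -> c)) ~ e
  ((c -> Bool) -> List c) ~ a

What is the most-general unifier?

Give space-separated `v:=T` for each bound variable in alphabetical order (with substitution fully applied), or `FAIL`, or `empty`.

step 1: unify ((b -> b) -> (b -> c)) ~ e  [subst: {-} | 1 pending]
  bind e := ((b -> b) -> (b -> c))
step 2: unify ((c -> Bool) -> List c) ~ a  [subst: {e:=((b -> b) -> (b -> c))} | 0 pending]
  bind a := ((c -> Bool) -> List c)

Answer: a:=((c -> Bool) -> List c) e:=((b -> b) -> (b -> c))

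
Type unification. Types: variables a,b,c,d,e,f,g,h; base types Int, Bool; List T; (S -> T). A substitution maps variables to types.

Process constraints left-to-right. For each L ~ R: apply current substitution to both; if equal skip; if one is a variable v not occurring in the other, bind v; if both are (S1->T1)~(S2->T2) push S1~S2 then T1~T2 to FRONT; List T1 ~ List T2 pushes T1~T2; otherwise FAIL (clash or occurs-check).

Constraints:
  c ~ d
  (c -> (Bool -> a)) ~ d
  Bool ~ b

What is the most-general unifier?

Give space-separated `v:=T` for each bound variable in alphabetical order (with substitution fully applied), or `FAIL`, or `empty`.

step 1: unify c ~ d  [subst: {-} | 2 pending]
  bind c := d
step 2: unify (d -> (Bool -> a)) ~ d  [subst: {c:=d} | 1 pending]
  occurs-check fail

Answer: FAIL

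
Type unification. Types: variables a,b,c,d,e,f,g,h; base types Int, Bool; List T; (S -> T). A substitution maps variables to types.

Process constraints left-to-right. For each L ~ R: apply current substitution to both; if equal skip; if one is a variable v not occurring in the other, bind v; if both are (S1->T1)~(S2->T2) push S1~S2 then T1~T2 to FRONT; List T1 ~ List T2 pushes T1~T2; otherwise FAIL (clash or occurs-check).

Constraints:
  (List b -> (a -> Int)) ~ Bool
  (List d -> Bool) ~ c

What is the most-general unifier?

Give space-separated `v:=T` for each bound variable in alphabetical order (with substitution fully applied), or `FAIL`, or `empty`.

step 1: unify (List b -> (a -> Int)) ~ Bool  [subst: {-} | 1 pending]
  clash: (List b -> (a -> Int)) vs Bool

Answer: FAIL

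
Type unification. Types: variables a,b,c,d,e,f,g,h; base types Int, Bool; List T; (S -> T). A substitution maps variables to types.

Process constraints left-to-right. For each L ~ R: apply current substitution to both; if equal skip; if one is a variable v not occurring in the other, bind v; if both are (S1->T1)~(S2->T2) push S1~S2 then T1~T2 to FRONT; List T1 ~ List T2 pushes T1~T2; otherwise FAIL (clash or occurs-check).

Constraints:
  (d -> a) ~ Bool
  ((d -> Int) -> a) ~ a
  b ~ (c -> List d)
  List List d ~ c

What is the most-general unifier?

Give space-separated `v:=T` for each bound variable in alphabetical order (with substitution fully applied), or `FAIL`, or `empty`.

Answer: FAIL

Derivation:
step 1: unify (d -> a) ~ Bool  [subst: {-} | 3 pending]
  clash: (d -> a) vs Bool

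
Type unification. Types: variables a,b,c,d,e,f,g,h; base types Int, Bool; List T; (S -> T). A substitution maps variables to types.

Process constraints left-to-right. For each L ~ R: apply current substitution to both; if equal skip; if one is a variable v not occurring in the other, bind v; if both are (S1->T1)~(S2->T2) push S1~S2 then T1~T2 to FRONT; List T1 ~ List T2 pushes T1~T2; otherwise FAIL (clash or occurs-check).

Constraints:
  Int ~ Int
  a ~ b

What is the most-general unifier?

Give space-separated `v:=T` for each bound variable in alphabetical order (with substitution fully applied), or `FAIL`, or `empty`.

Answer: a:=b

Derivation:
step 1: unify Int ~ Int  [subst: {-} | 1 pending]
  -> identical, skip
step 2: unify a ~ b  [subst: {-} | 0 pending]
  bind a := b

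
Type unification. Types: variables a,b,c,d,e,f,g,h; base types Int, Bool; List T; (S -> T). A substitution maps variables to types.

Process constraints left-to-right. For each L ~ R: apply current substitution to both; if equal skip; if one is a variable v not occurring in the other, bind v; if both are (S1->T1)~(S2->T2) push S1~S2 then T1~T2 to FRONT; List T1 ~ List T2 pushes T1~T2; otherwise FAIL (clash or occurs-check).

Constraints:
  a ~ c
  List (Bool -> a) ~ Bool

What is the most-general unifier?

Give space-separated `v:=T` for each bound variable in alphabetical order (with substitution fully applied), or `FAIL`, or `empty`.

step 1: unify a ~ c  [subst: {-} | 1 pending]
  bind a := c
step 2: unify List (Bool -> c) ~ Bool  [subst: {a:=c} | 0 pending]
  clash: List (Bool -> c) vs Bool

Answer: FAIL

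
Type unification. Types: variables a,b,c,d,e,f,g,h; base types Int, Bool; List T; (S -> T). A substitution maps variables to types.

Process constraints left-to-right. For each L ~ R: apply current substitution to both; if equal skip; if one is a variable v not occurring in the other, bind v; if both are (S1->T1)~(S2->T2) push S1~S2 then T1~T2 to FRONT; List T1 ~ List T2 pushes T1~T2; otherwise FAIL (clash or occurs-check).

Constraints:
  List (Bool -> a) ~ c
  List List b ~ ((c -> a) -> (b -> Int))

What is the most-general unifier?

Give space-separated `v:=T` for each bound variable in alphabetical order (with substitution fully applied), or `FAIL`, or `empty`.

Answer: FAIL

Derivation:
step 1: unify List (Bool -> a) ~ c  [subst: {-} | 1 pending]
  bind c := List (Bool -> a)
step 2: unify List List b ~ ((List (Bool -> a) -> a) -> (b -> Int))  [subst: {c:=List (Bool -> a)} | 0 pending]
  clash: List List b vs ((List (Bool -> a) -> a) -> (b -> Int))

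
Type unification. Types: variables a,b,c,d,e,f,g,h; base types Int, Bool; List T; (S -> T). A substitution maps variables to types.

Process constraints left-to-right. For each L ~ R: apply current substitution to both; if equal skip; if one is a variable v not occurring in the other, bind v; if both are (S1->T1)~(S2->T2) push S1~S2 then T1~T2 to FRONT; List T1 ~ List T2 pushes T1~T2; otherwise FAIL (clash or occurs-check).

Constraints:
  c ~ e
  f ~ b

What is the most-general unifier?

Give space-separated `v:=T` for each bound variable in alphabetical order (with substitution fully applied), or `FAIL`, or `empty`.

step 1: unify c ~ e  [subst: {-} | 1 pending]
  bind c := e
step 2: unify f ~ b  [subst: {c:=e} | 0 pending]
  bind f := b

Answer: c:=e f:=b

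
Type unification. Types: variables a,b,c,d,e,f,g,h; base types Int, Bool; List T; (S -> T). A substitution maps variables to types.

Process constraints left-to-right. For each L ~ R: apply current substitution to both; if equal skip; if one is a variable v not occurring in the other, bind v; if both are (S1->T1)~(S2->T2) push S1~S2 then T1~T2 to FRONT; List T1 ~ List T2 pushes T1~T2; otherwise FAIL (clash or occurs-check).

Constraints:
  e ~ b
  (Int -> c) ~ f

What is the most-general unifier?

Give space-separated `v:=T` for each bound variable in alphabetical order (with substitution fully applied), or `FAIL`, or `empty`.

step 1: unify e ~ b  [subst: {-} | 1 pending]
  bind e := b
step 2: unify (Int -> c) ~ f  [subst: {e:=b} | 0 pending]
  bind f := (Int -> c)

Answer: e:=b f:=(Int -> c)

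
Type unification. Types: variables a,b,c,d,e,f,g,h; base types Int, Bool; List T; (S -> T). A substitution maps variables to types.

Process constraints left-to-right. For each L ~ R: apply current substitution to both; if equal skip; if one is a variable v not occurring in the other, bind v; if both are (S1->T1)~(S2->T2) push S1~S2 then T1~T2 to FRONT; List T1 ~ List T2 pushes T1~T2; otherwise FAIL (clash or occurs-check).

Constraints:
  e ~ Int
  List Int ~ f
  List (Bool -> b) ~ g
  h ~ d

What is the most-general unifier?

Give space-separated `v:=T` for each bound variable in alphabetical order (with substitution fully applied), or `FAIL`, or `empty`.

Answer: e:=Int f:=List Int g:=List (Bool -> b) h:=d

Derivation:
step 1: unify e ~ Int  [subst: {-} | 3 pending]
  bind e := Int
step 2: unify List Int ~ f  [subst: {e:=Int} | 2 pending]
  bind f := List Int
step 3: unify List (Bool -> b) ~ g  [subst: {e:=Int, f:=List Int} | 1 pending]
  bind g := List (Bool -> b)
step 4: unify h ~ d  [subst: {e:=Int, f:=List Int, g:=List (Bool -> b)} | 0 pending]
  bind h := d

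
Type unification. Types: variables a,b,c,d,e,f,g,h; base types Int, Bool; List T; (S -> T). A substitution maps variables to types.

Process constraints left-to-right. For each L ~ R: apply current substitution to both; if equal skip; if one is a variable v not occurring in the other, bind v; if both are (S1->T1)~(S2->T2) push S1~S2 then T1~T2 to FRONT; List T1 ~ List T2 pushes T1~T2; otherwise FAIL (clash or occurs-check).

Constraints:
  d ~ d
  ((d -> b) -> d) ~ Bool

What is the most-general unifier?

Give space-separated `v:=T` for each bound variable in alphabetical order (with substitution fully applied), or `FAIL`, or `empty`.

step 1: unify d ~ d  [subst: {-} | 1 pending]
  -> identical, skip
step 2: unify ((d -> b) -> d) ~ Bool  [subst: {-} | 0 pending]
  clash: ((d -> b) -> d) vs Bool

Answer: FAIL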